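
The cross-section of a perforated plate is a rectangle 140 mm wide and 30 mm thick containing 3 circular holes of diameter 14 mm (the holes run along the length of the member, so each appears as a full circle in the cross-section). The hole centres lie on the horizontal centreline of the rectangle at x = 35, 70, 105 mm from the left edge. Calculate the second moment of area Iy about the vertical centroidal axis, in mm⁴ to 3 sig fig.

Iy ≈ 6.48 × 10⁶ mm⁴

Split into non-overlapping primitives; take the origin at the lower-left of the bounding box.
Plate: 140 × 30, A = 4 200 mm², x = 70 mm, Ī = 6 860 000 mm⁴.
Hole 1 (subtracted): ⌀14, A = 153.94 mm², x = 35 mm, Ī = 1885.7 mm⁴.
Hole 2 (subtracted): ⌀14, A = 153.94 mm², x = 70 mm, Ī = 1885.7 mm⁴.
Hole 3 (subtracted): ⌀14, A = 153.94 mm², x = 105 mm, Ī = 1885.7 mm⁴.
By symmetry the centroid is at mid-width, x̄ = 70 mm.
Transfer each piece to the vertical centroidal axis using Ī + A·d² with d = x − 70:
  plate: d = 0 mm → contributes +6 860 000 mm⁴
  hole 1: d = -35 mm → contributes −190 460 mm⁴
  hole 2: d = 0 mm → contributes −1885.7 mm⁴
  hole 3: d = 35 mm → contributes −190 460 mm⁴
Total I = 6 477 195 mm⁴.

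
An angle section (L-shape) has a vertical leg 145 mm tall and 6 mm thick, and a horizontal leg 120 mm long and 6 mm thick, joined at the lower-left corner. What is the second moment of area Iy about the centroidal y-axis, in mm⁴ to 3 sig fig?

Iy ≈ 2.12 × 10⁶ mm⁴

Split into non-overlapping primitives; take the origin at the lower-left of the bounding box.
Vertical leg: 6 × 145, A = 870 mm², x = 3 mm, Ī = 2 610 mm⁴.
Horizontal leg (remainder): 114 × 6, A = 684 mm², x = 63 mm, Ī = 740 772 mm⁴.
Centroid: x̄ = ΣA·x / ΣA = 29.409 mm.
Transfer each piece to the centroidal y-axis using Ī + A·d² with d = x − 29.409:
  vertical leg: d = -26.409 mm → contributes +609 391 mm⁴
  horizontal leg (remainder): d = 33.591 mm → contributes +1 512 555 mm⁴
Total I = 2 121 946 mm⁴.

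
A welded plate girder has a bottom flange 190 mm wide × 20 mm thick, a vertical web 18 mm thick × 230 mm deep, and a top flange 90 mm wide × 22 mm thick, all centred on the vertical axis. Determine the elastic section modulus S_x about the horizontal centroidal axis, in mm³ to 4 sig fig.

S_x ≈ 6.520 × 10⁵ mm³

Split into non-overlapping primitives; take the origin at the lower-left of the bounding box.
Bottom plate: 190 × 20, A = 3 800 mm², y = 10 mm, Ī = 126 667 mm⁴.
Web plate: 18 × 230, A = 4 140 mm², y = 135 mm, Ī = 18 250 500 mm⁴.
Top plate: 90 × 22, A = 1 980 mm², y = 261 mm, Ī = 79 860 mm⁴.
Centroid: ȳ = ΣA·y / ΣA = 112.266 mm.
Transfer each piece to the horizontal centroidal axis using Ī + A·d² with d = y − 112.266:
  bottom plate: d = -102.266 mm → contributes +39 868 439 mm⁴
  web plate: d = 22.7339 mm → contributes +20 390 172 mm⁴
  top plate: d = 148.734 mm → contributes +43 880 953 mm⁴
Total I = 104 139 564 mm⁴.
Extreme fibre distance c = 159.734 mm; S = I/c = 651 957 mm³.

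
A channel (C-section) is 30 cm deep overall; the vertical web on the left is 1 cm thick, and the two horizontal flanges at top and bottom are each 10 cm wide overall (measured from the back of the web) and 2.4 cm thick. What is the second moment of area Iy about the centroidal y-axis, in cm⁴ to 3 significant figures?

Iy ≈ 737 cm⁴

Treat the section as a set of non-overlapping primitives; coordinates are from the bounding-box lower-left.
Web: 1 × 30, A = 30 cm², x = 0.5 cm, Ī = 2.5 cm⁴.
Top flange (beyond web): 9 × 2.4, A = 21.6 cm², x = 5.5 cm, Ī = 145.8 cm⁴.
Bottom flange (beyond web): 9 × 2.4, A = 21.6 cm², x = 5.5 cm, Ī = 145.8 cm⁴.
Centroid: x̄ = ΣA·x / ΣA = 3.4508 cm.
Transfer each piece to the centroidal y-axis using Ī + A·d² with d = x − 3.4508:
  web: d = -2.9508 cm → contributes +263.72 cm⁴
  top flange (beyond web): d = 2.0492 cm → contributes +236.5 cm⁴
  bottom flange (beyond web): d = 2.0492 cm → contributes +236.5 cm⁴
Total I = 736.72 cm⁴.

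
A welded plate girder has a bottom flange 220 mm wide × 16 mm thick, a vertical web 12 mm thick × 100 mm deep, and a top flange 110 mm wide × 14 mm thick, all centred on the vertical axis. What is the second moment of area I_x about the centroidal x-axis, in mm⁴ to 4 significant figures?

I_x ≈ 1.578 × 10⁷ mm⁴

Treat the section as a set of non-overlapping primitives; coordinates are from the bounding-box lower-left.
Bottom plate: 220 × 16, A = 3 520 mm², y = 8 mm, Ī = 75093.3 mm⁴.
Web plate: 12 × 100, A = 1 200 mm², y = 66 mm, Ī = 1 000 000 mm⁴.
Top plate: 110 × 14, A = 1 540 mm², y = 123 mm, Ī = 25153.3 mm⁴.
Centroid: ȳ = ΣA·y / ΣA = 47.4089 mm.
Transfer each piece to the centroidal x-axis using Ī + A·d² with d = y − 47.4089:
  bottom plate: d = -39.4089 mm → contributes +5 541 882 mm⁴
  web plate: d = 18.5911 mm → contributes +1 414 753 mm⁴
  top plate: d = 75.5911 mm → contributes +8 824 725 mm⁴
Total I = 15 781 360 mm⁴.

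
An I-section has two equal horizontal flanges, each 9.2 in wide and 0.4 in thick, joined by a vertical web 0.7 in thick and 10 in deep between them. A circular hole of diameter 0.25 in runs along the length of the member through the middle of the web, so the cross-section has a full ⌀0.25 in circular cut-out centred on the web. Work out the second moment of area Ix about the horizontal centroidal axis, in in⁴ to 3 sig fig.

Ix ≈ 257 in⁴

Split into non-overlapping primitives; take the origin at the lower-left of the bounding box.
Bottom flange: 9.2 × 0.4, A = 3.68 in², y = 0.2 in, Ī = 0.049067 in⁴.
Web: 0.7 × 10, A = 7 in², y = 5.4 in, Ī = 58.333 in⁴.
Top flange: 9.2 × 0.4, A = 3.68 in², y = 10.6 in, Ī = 0.049067 in⁴.
Hole (subtracted): ⌀0.25, A = 0.049087 in², y = 5.4 in, Ī = 0.00019175 in⁴.
By symmetry the centroid is at mid-height, ȳ = 5.4 in.
Transfer each piece to the horizontal centroidal axis using Ī + A·d² with d = y − 5.4:
  bottom flange: d = -5.2 in → contributes +99.556 in⁴
  web: d = 0 in → contributes +58.333 in⁴
  top flange: d = 5.2 in → contributes +99.556 in⁴
  hole: d = 0 in → contributes −0.00019175 in⁴
Total I = 257.45 in⁴.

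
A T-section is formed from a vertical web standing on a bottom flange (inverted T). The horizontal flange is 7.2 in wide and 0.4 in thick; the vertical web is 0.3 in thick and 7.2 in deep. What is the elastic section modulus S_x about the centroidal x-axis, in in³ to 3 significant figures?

Treat the section as a set of non-overlapping primitives; coordinates are from the bounding-box lower-left.
Flange: 7.2 × 0.4, A = 2.88 in², y = 0.2 in, Ī = 0.0384 in⁴.
Web: 0.3 × 7.2, A = 2.16 in², y = 4 in, Ī = 9.3312 in⁴.
Centroid: ȳ = ΣA·y / ΣA = 1.8286 in.
Transfer each piece to the centroidal x-axis using Ī + A·d² with d = y − 1.8286:
  flange: d = -1.6286 in → contributes +7.6769 in⁴
  web: d = 2.1714 in → contributes +19.516 in⁴
Total I = 27.193 in⁴.
Extreme fibre distance c = 5.7714 in; S = I/c = 4.7116 in³.

S_x ≈ 4.71 in³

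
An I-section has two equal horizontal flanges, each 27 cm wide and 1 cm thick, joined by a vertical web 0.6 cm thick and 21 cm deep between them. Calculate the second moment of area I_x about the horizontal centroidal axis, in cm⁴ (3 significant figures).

I_x ≈ 7000 cm⁴

Decompose the section into non-overlapping parts with the origin at the bottom-left of its bounding rectangle.
Bottom flange: 27 × 1, A = 27 cm², y = 0.5 cm, Ī = 2.25 cm⁴.
Web: 0.6 × 21, A = 12.6 cm², y = 11.5 cm, Ī = 463.05 cm⁴.
Top flange: 27 × 1, A = 27 cm², y = 22.5 cm, Ī = 2.25 cm⁴.
By symmetry the centroid is at mid-height, ȳ = 11.5 cm.
Transfer each piece to the horizontal centroidal axis using Ī + A·d² with d = y − 11.5:
  bottom flange: d = -11 cm → contributes +3269.3 cm⁴
  web: d = 0 cm → contributes +463.05 cm⁴
  top flange: d = 11 cm → contributes +3269.3 cm⁴
Total I = 7001.6 cm⁴.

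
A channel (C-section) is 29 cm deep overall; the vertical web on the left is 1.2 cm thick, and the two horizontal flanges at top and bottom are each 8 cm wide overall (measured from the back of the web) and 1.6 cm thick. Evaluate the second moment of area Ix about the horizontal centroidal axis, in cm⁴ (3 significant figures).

Treat the section as a set of non-overlapping primitives; coordinates are from the bounding-box lower-left.
Web: 1.2 × 29, A = 34.8 cm², y = 14.5 cm, Ī = 2438.9 cm⁴.
Top flange (beyond web): 6.8 × 1.6, A = 10.88 cm², y = 28.2 cm, Ī = 2.3211 cm⁴.
Bottom flange (beyond web): 6.8 × 1.6, A = 10.88 cm², y = 0.8 cm, Ī = 2.3211 cm⁴.
By symmetry the centroid is at mid-height, ȳ = 14.5 cm.
Transfer each piece to the horizontal centroidal axis using Ī + A·d² with d = y − 14.5:
  web: d = 0 cm → contributes +2438.9 cm⁴
  top flange (beyond web): d = 13.7 cm → contributes +2044.4 cm⁴
  bottom flange (beyond web): d = -13.7 cm → contributes +2044.4 cm⁴
Total I = 6527.7 cm⁴.

Ix ≈ 6530 cm⁴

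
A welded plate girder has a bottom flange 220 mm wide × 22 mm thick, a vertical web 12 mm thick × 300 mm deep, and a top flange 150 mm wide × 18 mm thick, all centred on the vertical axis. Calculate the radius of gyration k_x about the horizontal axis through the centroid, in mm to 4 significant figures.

k_x ≈ 137.3 mm

Decompose the section into non-overlapping parts with the origin at the bottom-left of its bounding rectangle.
Bottom plate: 220 × 22, A = 4 840 mm², y = 11 mm, Ī = 195 213 mm⁴.
Web plate: 12 × 300, A = 3 600 mm², y = 172 mm, Ī = 27 000 000 mm⁴.
Top plate: 150 × 18, A = 2 700 mm², y = 331 mm, Ī = 72 900 mm⁴.
Centroid: ȳ = ΣA·y / ΣA = 140.587 mm.
Transfer each piece to the horizontal axis through the centroid using Ī + A·d² with d = y − 140.587:
  bottom plate: d = -129.587 mm → contributes +81 472 412 mm⁴
  web plate: d = 31.4129 mm → contributes +30 552 379 mm⁴
  top plate: d = 190.413 mm → contributes +97 967 023 mm⁴
Total I = 209 991 814 mm⁴.
Radius of gyration: k = √(I/A) = √(209 991 814 / 11 140) = 137.296 mm.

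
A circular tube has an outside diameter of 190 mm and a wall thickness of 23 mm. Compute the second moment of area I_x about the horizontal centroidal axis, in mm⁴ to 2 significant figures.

Break the section into simple shapes (no overlaps), measuring from the bottom-left corner of the bounding box.
Outer circle: ⌀190, A = 28 353 mm², y = 95 mm, Ī = 63 971 171 mm⁴.
Bore (subtracted): ⌀144, A = 16 286 mm², y = 95 mm, Ī = 21 106 677 mm⁴.
By symmetry the centroid is at mid-height, ȳ = 95 mm.
All pieces are centred on the horizontal centroidal axis, so I = ΣĪ (holes subtracted) = 42 864 494 mm⁴.

I_x ≈ 4.3 × 10⁷ mm⁴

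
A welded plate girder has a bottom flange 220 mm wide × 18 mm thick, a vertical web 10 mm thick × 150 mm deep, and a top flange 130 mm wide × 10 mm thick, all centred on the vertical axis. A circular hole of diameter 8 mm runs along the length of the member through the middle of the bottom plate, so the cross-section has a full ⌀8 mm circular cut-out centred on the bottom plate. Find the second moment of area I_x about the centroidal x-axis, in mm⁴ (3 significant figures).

Decompose the section into non-overlapping parts with the origin at the bottom-left of its bounding rectangle.
Bottom plate: 220 × 18, A = 3 960 mm², y = 9 mm, Ī = 106 920 mm⁴.
Web plate: 10 × 150, A = 1 500 mm², y = 93 mm, Ī = 2 812 500 mm⁴.
Top plate: 130 × 10, A = 1 300 mm², y = 173 mm, Ī = 10 833 mm⁴.
Hole (subtracted): ⌀8, A = 50.265 mm², y = 9 mm, Ī = 201.06 mm⁴.
Centroid: ȳ = ΣA·y / ΣA = 59.553 mm.
Transfer each piece to the centroidal x-axis using Ī + A·d² with d = y − 59.553:
  bottom plate: d = -50.553 mm → contributes +10 227 286 mm⁴
  web plate: d = 33.447 mm → contributes +4 490 511 mm⁴
  top plate: d = 113.45 mm → contributes +16 741 999 mm⁴
  hole: d = -50.553 mm → contributes −128 662 mm⁴
Total I = 31 331 134 mm⁴.

I_x ≈ 3.13 × 10⁷ mm⁴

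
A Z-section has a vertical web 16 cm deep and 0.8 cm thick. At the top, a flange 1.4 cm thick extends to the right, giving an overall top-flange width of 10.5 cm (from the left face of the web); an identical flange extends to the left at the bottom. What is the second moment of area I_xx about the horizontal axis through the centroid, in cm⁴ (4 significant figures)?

I_xx ≈ 1725 cm⁴

Treat the section as a set of non-overlapping primitives; coordinates are from the bounding-box lower-left.
Web: 0.8 × 16, A = 12.8 cm², y = 8 cm, Ī = 273.067 cm⁴.
Top flange (beyond web): 9.7 × 1.4, A = 13.58 cm², y = 15.3 cm, Ī = 2.21807 cm⁴.
Bottom flange (beyond web): 9.7 × 1.4, A = 13.58 cm², y = 0.7 cm, Ī = 2.21807 cm⁴.
Centroid: ȳ = ΣA·y / ΣA = 8 cm.
Transfer each piece to the horizontal axis through the centroid using Ī + A·d² with d = y − 8:
  web: d = 0 cm → contributes +273.067 cm⁴
  top flange (beyond web): d = 7.3 cm → contributes +725.896 cm⁴
  bottom flange (beyond web): d = -7.3 cm → contributes +725.896 cm⁴
Total I = 1724.86 cm⁴.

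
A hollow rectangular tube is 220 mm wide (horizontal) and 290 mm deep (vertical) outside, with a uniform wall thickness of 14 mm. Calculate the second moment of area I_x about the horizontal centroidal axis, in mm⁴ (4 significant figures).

I_x ≈ 1.594 × 10⁸ mm⁴

Break the section into simple shapes (no overlaps), measuring from the bottom-left corner of the bounding box.
Outer rectangle: 220 × 290, A = 63 800 mm², y = 145 mm, Ī = 447 131 667 mm⁴.
Inner void (subtracted): 192 × 262, A = 50 304 mm², y = 145 mm, Ī = 287 755 648 mm⁴.
By symmetry the centroid is at mid-height, ȳ = 145 mm.
All pieces are centred on the horizontal centroidal axis, so I = ΣĪ (holes subtracted) = 159 376 019 mm⁴.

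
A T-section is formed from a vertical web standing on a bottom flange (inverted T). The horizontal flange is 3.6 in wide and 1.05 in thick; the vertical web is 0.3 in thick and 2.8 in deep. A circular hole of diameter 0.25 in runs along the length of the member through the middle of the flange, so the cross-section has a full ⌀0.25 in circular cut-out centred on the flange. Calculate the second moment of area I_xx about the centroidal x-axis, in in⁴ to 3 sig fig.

Decompose the section into non-overlapping parts with the origin at the bottom-left of its bounding rectangle.
Flange: 3.6 × 1.05, A = 3.78 in², y = 0.525 in, Ī = 0.34729 in⁴.
Web: 0.3 × 2.8, A = 0.84 in², y = 2.45 in, Ī = 0.5488 in⁴.
Hole (subtracted): ⌀0.25, A = 0.049087 in², y = 0.525 in, Ī = 0.00019175 in⁴.
Centroid: ȳ = ΣA·y / ΣA = 0.87876 in.
Transfer each piece to the centroidal x-axis using Ī + A·d² with d = y − 0.87876:
  flange: d = -0.35376 in → contributes +0.82034 in⁴
  web: d = 1.5712 in → contributes +2.6226 in⁴
  hole: d = -0.35376 in → contributes −0.0063348 in⁴
Total I = 3.4366 in⁴.

I_xx ≈ 3.44 in⁴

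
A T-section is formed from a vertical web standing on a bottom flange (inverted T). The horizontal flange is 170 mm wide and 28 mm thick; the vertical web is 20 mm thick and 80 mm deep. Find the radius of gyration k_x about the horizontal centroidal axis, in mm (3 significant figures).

Split into non-overlapping primitives; take the origin at the lower-left of the bounding box.
Flange: 170 × 28, A = 4 760 mm², y = 14 mm, Ī = 310 987 mm⁴.
Web: 20 × 80, A = 1 600 mm², y = 68 mm, Ī = 853 333 mm⁴.
Centroid: ȳ = ΣA·y / ΣA = 27.585 mm.
Transfer each piece to the horizontal centroidal axis using Ī + A·d² with d = y − 27.585:
  flange: d = -13.585 mm → contributes +1 189 443 mm⁴
  web: d = 40.415 mm → contributes +3 466 741 mm⁴
Total I = 4 656 184 mm⁴.
Radius of gyration: k = √(I/A) = √(4 656 184 / 6 360) = 27.057 mm.

k_x ≈ 27.1 mm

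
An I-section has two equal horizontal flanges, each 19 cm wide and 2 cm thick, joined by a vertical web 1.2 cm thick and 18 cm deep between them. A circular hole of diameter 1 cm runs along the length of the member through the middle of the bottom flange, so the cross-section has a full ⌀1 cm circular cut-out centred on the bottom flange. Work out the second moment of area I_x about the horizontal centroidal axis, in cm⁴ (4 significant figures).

I_x ≈ 8129 cm⁴

Treat the section as a set of non-overlapping primitives; coordinates are from the bounding-box lower-left.
Bottom flange: 19 × 2, A = 38 cm², y = 1 cm, Ī = 12.6667 cm⁴.
Web: 1.2 × 18, A = 21.6 cm², y = 11 cm, Ī = 583.2 cm⁴.
Top flange: 19 × 2, A = 38 cm², y = 21 cm, Ī = 12.6667 cm⁴.
Hole (subtracted): ⌀1, A = 0.785398 cm², y = 1 cm, Ī = 0.0490874 cm⁴.
Centroid: ȳ = ΣA·y / ΣA = 11.0811 cm.
Transfer each piece to the horizontal centroidal axis using Ī + A·d² with d = y − 11.0811:
  bottom flange: d = -10.0811 cm → contributes +3874.57 cm⁴
  web: d = -0.0811239 cm → contributes +583.342 cm⁴
  top flange: d = 9.91888 cm → contributes +3751.26 cm⁴
  hole: d = -10.0811 cm → contributes −79.8684 cm⁴
Total I = 8129.31 cm⁴.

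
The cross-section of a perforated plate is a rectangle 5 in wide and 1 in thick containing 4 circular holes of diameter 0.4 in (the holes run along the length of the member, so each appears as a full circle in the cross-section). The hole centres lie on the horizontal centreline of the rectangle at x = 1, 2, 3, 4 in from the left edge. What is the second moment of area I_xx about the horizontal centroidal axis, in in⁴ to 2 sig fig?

I_xx ≈ 0.41 in⁴

Treat the section as a set of non-overlapping primitives; coordinates are from the bounding-box lower-left.
Plate: 5 × 1, A = 5 in², y = 0.5 in, Ī = 0.4167 in⁴.
Hole 1 (subtracted): ⌀0.4, A = 0.1257 in², y = 0.5 in, Ī = 0.001257 in⁴.
Hole 2 (subtracted): ⌀0.4, A = 0.1257 in², y = 0.5 in, Ī = 0.001257 in⁴.
Hole 3 (subtracted): ⌀0.4, A = 0.1257 in², y = 0.5 in, Ī = 0.001257 in⁴.
Hole 4 (subtracted): ⌀0.4, A = 0.1257 in², y = 0.5 in, Ī = 0.001257 in⁴.
By symmetry the centroid is at mid-height, ȳ = 0.5 in.
All pieces are centred on the horizontal centroidal axis, so I = ΣĪ (holes subtracted) = 0.4116 in⁴.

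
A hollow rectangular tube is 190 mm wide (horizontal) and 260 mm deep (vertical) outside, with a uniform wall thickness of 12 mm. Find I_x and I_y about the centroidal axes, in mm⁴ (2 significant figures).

Break the section into simple shapes (no overlaps), measuring from the bottom-left corner of the bounding box.
Outer rectangle: 190 × 260, A = 49 400 mm², y = 130 mm, Ī = 278 286 667 mm⁴.
Inner void (subtracted): 166 × 236, A = 39 176 mm², y = 130 mm, Ī = 181 828 875 mm⁴.
By symmetry the centroid is at mid-height, ȳ = 130 mm.
All pieces are centred on the centroidal x-axis, so I = ΣĪ (holes subtracted) = 96 457 792 mm⁴.
Repeating about the centroidal y-axis gives I_y = 58 650 512 mm⁴.

I_x ≈ 9.6 × 10⁷ mm⁴, I_y ≈ 5.9 × 10⁷ mm⁴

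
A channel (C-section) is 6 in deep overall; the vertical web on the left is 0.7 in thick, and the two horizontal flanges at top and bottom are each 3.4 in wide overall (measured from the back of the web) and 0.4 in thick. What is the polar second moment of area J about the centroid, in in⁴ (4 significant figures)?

Treat the section as a set of non-overlapping primitives; coordinates are from the bounding-box lower-left.
Web: 0.7 × 6, A = 4.2 in², y = 3 in, Ī = 12.6 in⁴.
Top flange (beyond web): 2.7 × 0.4, A = 1.08 in², y = 5.8 in, Ī = 0.0144 in⁴.
Bottom flange (beyond web): 2.7 × 0.4, A = 1.08 in², y = 0.2 in, Ī = 0.0144 in⁴.
By symmetry the centroid is at mid-height, ȳ = 3 in.
Transfer each piece to the centroidal x-axis using Ī + A·d² with d = y − 3:
  web: d = 0 in → contributes +12.6 in⁴
  top flange (beyond web): d = 2.8 in → contributes +8.4816 in⁴
  bottom flange (beyond web): d = -2.8 in → contributes +8.4816 in⁴
Total I = 29.5632 in⁴.
For the y-axis: x̄ = 0.927358 in.
Repeating about the centroidal y-axis gives I_y = 5.60604 in⁴.
Polar second moment: J = I_x + I_y = 35.1692 in⁴.

J ≈ 35.17 in⁴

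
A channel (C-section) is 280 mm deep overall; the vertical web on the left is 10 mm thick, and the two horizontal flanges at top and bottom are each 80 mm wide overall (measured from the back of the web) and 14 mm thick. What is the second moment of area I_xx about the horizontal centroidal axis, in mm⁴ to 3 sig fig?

I_xx ≈ 5.30 × 10⁷ mm⁴

Split into non-overlapping primitives; take the origin at the lower-left of the bounding box.
Web: 10 × 280, A = 2 800 mm², y = 140 mm, Ī = 18 293 333 mm⁴.
Top flange (beyond web): 70 × 14, A = 980 mm², y = 273 mm, Ī = 16 007 mm⁴.
Bottom flange (beyond web): 70 × 14, A = 980 mm², y = 7 mm, Ī = 16 007 mm⁴.
By symmetry the centroid is at mid-height, ȳ = 140 mm.
Transfer each piece to the horizontal centroidal axis using Ī + A·d² with d = y − 140:
  web: d = 0 mm → contributes +18 293 333 mm⁴
  top flange (beyond web): d = 133 mm → contributes +17 351 227 mm⁴
  bottom flange (beyond web): d = -133 mm → contributes +17 351 227 mm⁴
Total I = 52 995 787 mm⁴.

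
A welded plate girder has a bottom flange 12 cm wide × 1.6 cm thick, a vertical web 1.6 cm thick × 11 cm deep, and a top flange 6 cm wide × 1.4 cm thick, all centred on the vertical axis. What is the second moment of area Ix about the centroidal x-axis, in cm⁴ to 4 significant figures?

Ix ≈ 1163 cm⁴

Decompose the section into non-overlapping parts with the origin at the bottom-left of its bounding rectangle.
Bottom plate: 12 × 1.6, A = 19.2 cm², y = 0.8 cm, Ī = 4.096 cm⁴.
Web plate: 1.6 × 11, A = 17.6 cm², y = 7.1 cm, Ī = 177.467 cm⁴.
Top plate: 6 × 1.4, A = 8.4 cm², y = 13.3 cm, Ī = 1.372 cm⁴.
Centroid: ȳ = ΣA·y / ΣA = 5.57611 cm.
Transfer each piece to the centroidal x-axis using Ī + A·d² with d = y − 5.57611:
  bottom plate: d = -4.77611 cm → contributes +442.071 cm⁴
  web plate: d = 1.52389 cm → contributes +218.338 cm⁴
  top plate: d = 7.72389 cm → contributes +502.504 cm⁴
Total I = 1162.91 cm⁴.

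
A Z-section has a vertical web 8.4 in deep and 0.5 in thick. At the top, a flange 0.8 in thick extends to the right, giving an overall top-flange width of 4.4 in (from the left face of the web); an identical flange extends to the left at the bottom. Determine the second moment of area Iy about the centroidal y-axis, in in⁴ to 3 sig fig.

Treat the section as a set of non-overlapping primitives; coordinates are from the bounding-box lower-left.
Web: 0.5 × 8.4, A = 4.2 in², x = 4.15 in, Ī = 0.0875 in⁴.
Top flange (beyond web): 3.9 × 0.8, A = 3.12 in², x = 6.35 in, Ī = 3.9546 in⁴.
Bottom flange (beyond web): 3.9 × 0.8, A = 3.12 in², x = 1.95 in, Ī = 3.9546 in⁴.
Centroid: x̄ = ΣA·x / ΣA = 4.15 in.
Transfer each piece to the centroidal y-axis using Ī + A·d² with d = x − 4.15:
  web: d = 0 in → contributes +0.0875 in⁴
  top flange (beyond web): d = 2.2 in → contributes +19.055 in⁴
  bottom flange (beyond web): d = -2.2 in → contributes +19.055 in⁴
Total I = 38.198 in⁴.

Iy ≈ 38.2 in⁴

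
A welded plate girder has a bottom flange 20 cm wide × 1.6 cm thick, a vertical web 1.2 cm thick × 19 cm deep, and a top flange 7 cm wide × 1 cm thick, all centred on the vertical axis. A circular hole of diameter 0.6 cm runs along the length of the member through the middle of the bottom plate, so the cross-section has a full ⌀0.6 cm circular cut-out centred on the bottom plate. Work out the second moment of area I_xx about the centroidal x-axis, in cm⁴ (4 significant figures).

Break the section into simple shapes (no overlaps), measuring from the bottom-left corner of the bounding box.
Bottom plate: 20 × 1.6, A = 32 cm², y = 0.8 cm, Ī = 6.82667 cm⁴.
Web plate: 1.2 × 19, A = 22.8 cm², y = 11.1 cm, Ī = 685.9 cm⁴.
Top plate: 7 × 1, A = 7 cm², y = 21.1 cm, Ī = 0.583333 cm⁴.
Hole (subtracted): ⌀0.6, A = 0.282743 cm², y = 0.8 cm, Ī = 0.00636173 cm⁴.
Centroid: ȳ = ΣA·y / ΣA = 6.92739 cm.
Transfer each piece to the centroidal x-axis using Ī + A·d² with d = y − 6.92739:
  bottom plate: d = -6.12739 cm → contributes +1208.26 cm⁴
  web plate: d = 4.17261 cm → contributes +1082.86 cm⁴
  top plate: d = 14.1726 cm → contributes +1406.62 cm⁴
  hole: d = -6.12739 cm → contributes −10.6219 cm⁴
Total I = 3687.13 cm⁴.

I_xx ≈ 3687 cm⁴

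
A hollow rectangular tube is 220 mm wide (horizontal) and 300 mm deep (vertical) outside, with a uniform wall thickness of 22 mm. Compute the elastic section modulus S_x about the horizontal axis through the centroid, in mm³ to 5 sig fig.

Decompose the section into non-overlapping parts with the origin at the bottom-left of its bounding rectangle.
Outer rectangle: 220 × 300, A = 66 000 mm², y = 150 mm, Ī = 495 000 000 mm⁴.
Inner void (subtracted): 176 × 256, A = 45 056 mm², y = 150 mm, Ī = 246 065 835 mm⁴.
By symmetry the centroid is at mid-height, ȳ = 150 mm.
All pieces are centred on the horizontal axis through the centroid, so I = ΣĪ (holes subtracted) = 248 934 165 mm⁴.
Extreme fibre distance c = 150 mm; S = I/c = 1 659 561 mm³.

S_x ≈ 1.6596 × 10⁶ mm³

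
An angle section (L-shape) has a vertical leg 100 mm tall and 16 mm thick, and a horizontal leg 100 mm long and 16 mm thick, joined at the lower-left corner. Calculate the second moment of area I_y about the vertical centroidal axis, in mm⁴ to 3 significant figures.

I_y ≈ 2.65 × 10⁶ mm⁴

Decompose the section into non-overlapping parts with the origin at the bottom-left of its bounding rectangle.
Vertical leg: 16 × 100, A = 1 600 mm², x = 8 mm, Ī = 34 133 mm⁴.
Horizontal leg (remainder): 84 × 16, A = 1 344 mm², x = 58 mm, Ī = 790 272 mm⁴.
Centroid: x̄ = ΣA·x / ΣA = 30.826 mm.
Transfer each piece to the vertical centroidal axis using Ī + A·d² with d = x − 30.826:
  vertical leg: d = -22.826 mm → contributes +867 782 mm⁴
  horizontal leg (remainder): d = 27.174 mm → contributes +1 782 711 mm⁴
Total I = 2 650 492 mm⁴.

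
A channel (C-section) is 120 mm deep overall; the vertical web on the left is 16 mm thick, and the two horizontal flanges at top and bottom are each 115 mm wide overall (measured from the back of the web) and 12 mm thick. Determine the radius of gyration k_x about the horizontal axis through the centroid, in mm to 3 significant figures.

Break the section into simple shapes (no overlaps), measuring from the bottom-left corner of the bounding box.
Web: 16 × 120, A = 1 920 mm², y = 60 mm, Ī = 2 304 000 mm⁴.
Top flange (beyond web): 99 × 12, A = 1 188 mm², y = 114 mm, Ī = 14 256 mm⁴.
Bottom flange (beyond web): 99 × 12, A = 1 188 mm², y = 6 mm, Ī = 14 256 mm⁴.
By symmetry the centroid is at mid-height, ȳ = 60 mm.
Transfer each piece to the horizontal axis through the centroid using Ī + A·d² with d = y − 60:
  web: d = 0 mm → contributes +2 304 000 mm⁴
  top flange (beyond web): d = 54 mm → contributes +3 478 464 mm⁴
  bottom flange (beyond web): d = -54 mm → contributes +3 478 464 mm⁴
Total I = 9 260 928 mm⁴.
Radius of gyration: k = √(I/A) = √(9 260 928 / 4 296) = 46.43 mm.

k_x ≈ 46.4 mm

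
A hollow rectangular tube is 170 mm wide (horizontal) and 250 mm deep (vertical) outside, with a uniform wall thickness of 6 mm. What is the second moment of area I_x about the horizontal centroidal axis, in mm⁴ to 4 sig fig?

Treat the section as a set of non-overlapping primitives; coordinates are from the bounding-box lower-left.
Outer rectangle: 170 × 250, A = 42 500 mm², y = 125 mm, Ī = 221 354 167 mm⁴.
Inner void (subtracted): 158 × 238, A = 37 604 mm², y = 125 mm, Ī = 177 503 415 mm⁴.
By symmetry the centroid is at mid-height, ȳ = 125 mm.
All pieces are centred on the horizontal centroidal axis, so I = ΣĪ (holes subtracted) = 43 850 752 mm⁴.

I_x ≈ 4.385 × 10⁷ mm⁴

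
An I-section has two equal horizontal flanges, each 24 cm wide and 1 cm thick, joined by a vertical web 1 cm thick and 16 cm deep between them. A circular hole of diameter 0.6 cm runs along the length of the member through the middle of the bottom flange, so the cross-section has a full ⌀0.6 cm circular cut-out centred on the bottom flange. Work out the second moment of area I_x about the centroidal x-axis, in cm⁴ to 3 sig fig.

I_x ≈ 3790 cm⁴

Break the section into simple shapes (no overlaps), measuring from the bottom-left corner of the bounding box.
Bottom flange: 24 × 1, A = 24 cm², y = 0.5 cm, Ī = 2 cm⁴.
Web: 1 × 16, A = 16 cm², y = 9 cm, Ī = 341.33 cm⁴.
Top flange: 24 × 1, A = 24 cm², y = 17.5 cm, Ī = 2 cm⁴.
Hole (subtracted): ⌀0.6, A = 0.28274 cm², y = 0.5 cm, Ī = 0.0063617 cm⁴.
Centroid: ȳ = ΣA·y / ΣA = 9.0377 cm.
Transfer each piece to the centroidal x-axis using Ī + A·d² with d = y − 9.0377:
  bottom flange: d = -8.5377 cm → contributes +1751.4 cm⁴
  web: d = -0.037718 cm → contributes +341.36 cm⁴
  top flange: d = 8.4623 cm → contributes +1720.6 cm⁴
  hole: d = -8.5377 cm → contributes −20.616 cm⁴
Total I = 3792.8 cm⁴.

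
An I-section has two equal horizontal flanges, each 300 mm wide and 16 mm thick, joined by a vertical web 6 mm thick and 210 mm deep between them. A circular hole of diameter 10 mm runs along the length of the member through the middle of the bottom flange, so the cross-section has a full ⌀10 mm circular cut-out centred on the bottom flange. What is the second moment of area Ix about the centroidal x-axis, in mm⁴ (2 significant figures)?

Ix ≈ 1.3 × 10⁸ mm⁴

Decompose the section into non-overlapping parts with the origin at the bottom-left of its bounding rectangle.
Bottom flange: 300 × 16, A = 4 800 mm², y = 8 mm, Ī = 102 400 mm⁴.
Web: 6 × 210, A = 1 260 mm², y = 121 mm, Ī = 4 630 500 mm⁴.
Top flange: 300 × 16, A = 4 800 mm², y = 234 mm, Ī = 102 400 mm⁴.
Hole (subtracted): ⌀10, A = 78.54 mm², y = 8 mm, Ī = 490.9 mm⁴.
Centroid: ȳ = ΣA·y / ΣA = 121.8 mm.
Transfer each piece to the centroidal x-axis using Ī + A·d² with d = y − 121.8:
  bottom flange: d = -113.8 mm → contributes +62 289 830 mm⁴
  web: d = -0.8232 mm → contributes +4 631 354 mm⁴
  top flange: d = 112.2 mm → contributes +60 503 875 mm⁴
  hole: d = -113.8 mm → contributes −1 018 030 mm⁴
Total I = 126 407 029 mm⁴.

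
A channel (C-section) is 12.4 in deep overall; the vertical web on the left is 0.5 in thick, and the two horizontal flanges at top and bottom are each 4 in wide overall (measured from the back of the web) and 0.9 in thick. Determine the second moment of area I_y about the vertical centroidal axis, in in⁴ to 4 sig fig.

I_y ≈ 19.06 in⁴

Break the section into simple shapes (no overlaps), measuring from the bottom-left corner of the bounding box.
Web: 0.5 × 12.4, A = 6.2 in², x = 0.25 in, Ī = 0.129167 in⁴.
Top flange (beyond web): 3.5 × 0.9, A = 3.15 in², x = 2.25 in, Ī = 3.21563 in⁴.
Bottom flange (beyond web): 3.5 × 0.9, A = 3.15 in², x = 2.25 in, Ī = 3.21563 in⁴.
Centroid: x̄ = ΣA·x / ΣA = 1.258 in.
Transfer each piece to the vertical centroidal axis using Ī + A·d² with d = x − 1.258:
  web: d = -1.008 in → contributes +6.42876 in⁴
  top flange (beyond web): d = 0.992 in → contributes +6.31543 in⁴
  bottom flange (beyond web): d = 0.992 in → contributes +6.31543 in⁴
Total I = 19.0596 in⁴.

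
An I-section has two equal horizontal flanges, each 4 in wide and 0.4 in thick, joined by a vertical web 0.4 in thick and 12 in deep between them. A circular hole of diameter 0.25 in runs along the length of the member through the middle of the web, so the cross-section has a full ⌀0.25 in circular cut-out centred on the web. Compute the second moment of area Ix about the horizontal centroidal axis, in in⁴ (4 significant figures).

Break the section into simple shapes (no overlaps), measuring from the bottom-left corner of the bounding box.
Bottom flange: 4 × 0.4, A = 1.6 in², y = 0.2 in, Ī = 0.0213333 in⁴.
Web: 0.4 × 12, A = 4.8 in², y = 6.4 in, Ī = 57.6 in⁴.
Top flange: 4 × 0.4, A = 1.6 in², y = 12.6 in, Ī = 0.0213333 in⁴.
Hole (subtracted): ⌀0.25, A = 0.0490874 in², y = 6.4 in, Ī = 0.000191748 in⁴.
By symmetry the centroid is at mid-height, ȳ = 6.4 in.
Transfer each piece to the horizontal centroidal axis using Ī + A·d² with d = y − 6.4:
  bottom flange: d = -6.2 in → contributes +61.5253 in⁴
  web: d = 0 in → contributes +57.6 in⁴
  top flange: d = 6.2 in → contributes +61.5253 in⁴
  hole: d = 0 in → contributes −0.000191748 in⁴
Total I = 180.65 in⁴.

Ix ≈ 180.7 in⁴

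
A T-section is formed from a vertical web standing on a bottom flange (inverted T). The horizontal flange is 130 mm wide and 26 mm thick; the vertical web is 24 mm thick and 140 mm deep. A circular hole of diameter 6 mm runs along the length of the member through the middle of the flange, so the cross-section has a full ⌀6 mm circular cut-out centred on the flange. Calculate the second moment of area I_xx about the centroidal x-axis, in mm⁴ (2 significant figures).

Treat the section as a set of non-overlapping primitives; coordinates are from the bounding-box lower-left.
Flange: 130 × 26, A = 3 380 mm², y = 13 mm, Ī = 190 407 mm⁴.
Web: 24 × 140, A = 3 360 mm², y = 96 mm, Ī = 5 488 000 mm⁴.
Hole (subtracted): ⌀6, A = 28.27 mm², y = 13 mm, Ī = 63.62 mm⁴.
Centroid: ȳ = ΣA·y / ΣA = 54.55 mm.
Transfer each piece to the centroidal x-axis using Ī + A·d² with d = y − 54.55:
  flange: d = -41.55 mm → contributes +6 025 973 mm⁴
  web: d = 41.45 mm → contributes +11 260 501 mm⁴
  hole: d = -41.55 mm → contributes −48 879 mm⁴
Total I = 17 237 595 mm⁴.

I_xx ≈ 1.7 × 10⁷ mm⁴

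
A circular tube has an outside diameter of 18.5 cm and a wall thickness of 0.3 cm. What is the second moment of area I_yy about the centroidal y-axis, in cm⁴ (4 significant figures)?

Decompose the section into non-overlapping parts with the origin at the bottom-left of its bounding rectangle.
Outer circle: ⌀18.5, A = 268.803 cm², x = 9.25 cm, Ī = 5749.85 cm⁴.
Bore (subtracted): ⌀17.9, A = 251.649 cm², x = 9.25 cm, Ī = 5039.44 cm⁴.
By symmetry the centroid is at mid-width, x̄ = 9.25 cm.
All pieces are centred on the centroidal y-axis, so I = ΣĪ (holes subtracted) = 710.417 cm⁴.

I_yy ≈ 710.4 cm⁴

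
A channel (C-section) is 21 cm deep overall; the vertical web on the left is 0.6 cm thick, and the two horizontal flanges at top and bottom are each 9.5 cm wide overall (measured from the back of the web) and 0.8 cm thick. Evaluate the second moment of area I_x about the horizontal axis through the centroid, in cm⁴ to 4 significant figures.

I_x ≈ 1916 cm⁴

Break the section into simple shapes (no overlaps), measuring from the bottom-left corner of the bounding box.
Web: 0.6 × 21, A = 12.6 cm², y = 10.5 cm, Ī = 463.05 cm⁴.
Top flange (beyond web): 8.9 × 0.8, A = 7.12 cm², y = 20.6 cm, Ī = 0.379733 cm⁴.
Bottom flange (beyond web): 8.9 × 0.8, A = 7.12 cm², y = 0.4 cm, Ī = 0.379733 cm⁴.
By symmetry the centroid is at mid-height, ȳ = 10.5 cm.
Transfer each piece to the horizontal axis through the centroid using Ī + A·d² with d = y − 10.5:
  web: d = 0 cm → contributes +463.05 cm⁴
  top flange (beyond web): d = 10.1 cm → contributes +726.691 cm⁴
  bottom flange (beyond web): d = -10.1 cm → contributes +726.691 cm⁴
Total I = 1916.43 cm⁴.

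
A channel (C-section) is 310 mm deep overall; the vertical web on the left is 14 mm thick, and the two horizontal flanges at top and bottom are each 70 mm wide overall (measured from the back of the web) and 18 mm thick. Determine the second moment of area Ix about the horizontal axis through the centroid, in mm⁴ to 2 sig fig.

Ix ≈ 7.8 × 10⁷ mm⁴

Split into non-overlapping primitives; take the origin at the lower-left of the bounding box.
Web: 14 × 310, A = 4 340 mm², y = 155 mm, Ī = 34 756 167 mm⁴.
Top flange (beyond web): 56 × 18, A = 1 008 mm², y = 301 mm, Ī = 27 216 mm⁴.
Bottom flange (beyond web): 56 × 18, A = 1 008 mm², y = 9 mm, Ī = 27 216 mm⁴.
By symmetry the centroid is at mid-height, ȳ = 155 mm.
Transfer each piece to the horizontal axis through the centroid using Ī + A·d² with d = y − 155:
  web: d = 0 mm → contributes +34 756 167 mm⁴
  top flange (beyond web): d = 146 mm → contributes +21 513 744 mm⁴
  bottom flange (beyond web): d = -146 mm → contributes +21 513 744 mm⁴
Total I = 77 783 655 mm⁴.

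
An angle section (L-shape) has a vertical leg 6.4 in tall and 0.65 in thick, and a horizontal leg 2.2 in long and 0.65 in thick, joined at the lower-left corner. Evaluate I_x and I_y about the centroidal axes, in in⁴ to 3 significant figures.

Split into non-overlapping primitives; take the origin at the lower-left of the bounding box.
Vertical leg: 0.65 × 6.4, A = 4.16 in², y = 3.2 in, Ī = 14.199 in⁴.
Horizontal leg (remainder): 1.55 × 0.65, A = 1.0075 in², y = 0.325 in, Ī = 0.035472 in⁴.
Centroid: ȳ = ΣA·y / ΣA = 2.6395 in.
Transfer each piece to the centroidal x-axis using Ī + A·d² with d = y − 2.6395:
  vertical leg: d = 0.56053 in → contributes +15.507 in⁴
  horizontal leg (remainder): d = -2.3145 in → contributes +5.4324 in⁴
Total I = 20.939 in⁴.
For the y-axis: x̄ = 0.53947 in.
Repeating about the centroidal y-axis gives I_y = 1.3296 in⁴.

I_x ≈ 20.9 in⁴, I_y ≈ 1.33 in⁴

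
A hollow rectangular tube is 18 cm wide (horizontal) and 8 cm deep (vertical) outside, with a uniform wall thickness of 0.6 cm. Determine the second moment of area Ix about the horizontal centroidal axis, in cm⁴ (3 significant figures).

Ix ≈ 328 cm⁴

Decompose the section into non-overlapping parts with the origin at the bottom-left of its bounding rectangle.
Outer rectangle: 18 × 8, A = 144 cm², y = 4 cm, Ī = 768 cm⁴.
Inner void (subtracted): 16.8 × 6.8, A = 114.24 cm², y = 4 cm, Ī = 440.2 cm⁴.
By symmetry the centroid is at mid-height, ȳ = 4 cm.
All pieces are centred on the horizontal centroidal axis, so I = ΣĪ (holes subtracted) = 327.8 cm⁴.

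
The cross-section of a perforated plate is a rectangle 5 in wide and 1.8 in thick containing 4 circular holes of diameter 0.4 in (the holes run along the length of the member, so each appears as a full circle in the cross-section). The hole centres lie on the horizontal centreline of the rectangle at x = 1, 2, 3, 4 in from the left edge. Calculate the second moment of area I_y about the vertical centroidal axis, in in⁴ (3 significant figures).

I_y ≈ 18.1 in⁴

Split into non-overlapping primitives; take the origin at the lower-left of the bounding box.
Plate: 5 × 1.8, A = 9 in², x = 2.5 in, Ī = 18.75 in⁴.
Hole 1 (subtracted): ⌀0.4, A = 0.12566 in², x = 1 in, Ī = 0.0012566 in⁴.
Hole 2 (subtracted): ⌀0.4, A = 0.12566 in², x = 2 in, Ī = 0.0012566 in⁴.
Hole 3 (subtracted): ⌀0.4, A = 0.12566 in², x = 3 in, Ī = 0.0012566 in⁴.
Hole 4 (subtracted): ⌀0.4, A = 0.12566 in², x = 4 in, Ī = 0.0012566 in⁴.
By symmetry the centroid is at mid-width, x̄ = 2.5 in.
Transfer each piece to the vertical centroidal axis using Ī + A·d² with d = x − 2.5:
  plate: d = 0 in → contributes +18.75 in⁴
  hole 1: d = -1.5 in → contributes −0.284 in⁴
  hole 2: d = -0.5 in → contributes −0.032673 in⁴
  hole 3: d = 0.5 in → contributes −0.032673 in⁴
  hole 4: d = 1.5 in → contributes −0.284 in⁴
Total I = 18.117 in⁴.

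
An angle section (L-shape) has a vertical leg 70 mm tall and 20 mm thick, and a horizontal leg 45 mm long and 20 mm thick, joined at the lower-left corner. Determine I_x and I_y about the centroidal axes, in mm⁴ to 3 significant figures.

Break the section into simple shapes (no overlaps), measuring from the bottom-left corner of the bounding box.
Vertical leg: 20 × 70, A = 1 400 mm², y = 35 mm, Ī = 571 667 mm⁴.
Horizontal leg (remainder): 25 × 20, A = 500 mm², y = 10 mm, Ī = 16 667 mm⁴.
Centroid: ȳ = ΣA·y / ΣA = 28.421 mm.
Transfer each piece to the centroidal x-axis using Ī + A·d² with d = y − 28.421:
  vertical leg: d = 6.5789 mm → contributes +632 262 mm⁴
  horizontal leg (remainder): d = -18.421 mm → contributes +186 334 mm⁴
Total I = 818 596 mm⁴.
For the y-axis: x̄ = 15.921 mm.
Repeating about the centroidal y-axis gives I_y = 259 221 mm⁴.

I_x ≈ 8.19 × 10⁵ mm⁴, I_y ≈ 2.59 × 10⁵ mm⁴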